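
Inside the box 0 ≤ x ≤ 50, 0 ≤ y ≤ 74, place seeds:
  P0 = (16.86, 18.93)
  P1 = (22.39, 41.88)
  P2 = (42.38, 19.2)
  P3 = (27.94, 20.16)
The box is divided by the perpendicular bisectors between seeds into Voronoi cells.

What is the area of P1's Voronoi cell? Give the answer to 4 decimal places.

1. box [0,50]×[0,74]: [(0, 0) (50, 0) (50, 74) (0, 74)]
2. ⊥bis P1·P0 via (19.625,30.405): [(0, 35.1338) (50, 23.0859) (50, 74) (0, 74)]  |A|=2244.5076
3. ⊥bis P1·P2 via (32.385,30.54): [(0, 35.1338) (29.5253, 28.0194) (50, 46.0657) (50, 74) (0, 74)]  |A|=2009.2543
4. ⊥bis P1·P3 via (25.165,31.02): [(0, 35.1338) (21.2376, 30.0164) (36.0997, 33.8141) (50, 46.0657) (50, 74) (0, 74)]  |A|=1978.6777
5. canonical 6-gon: [(0, 35.1338) (21.2376, 30.0164) (36.0997, 33.8141) (50, 46.0657) (50, 74) (0, 74)]
6. shoelace: 1978.6777

Area of P1's cell: 1978.6777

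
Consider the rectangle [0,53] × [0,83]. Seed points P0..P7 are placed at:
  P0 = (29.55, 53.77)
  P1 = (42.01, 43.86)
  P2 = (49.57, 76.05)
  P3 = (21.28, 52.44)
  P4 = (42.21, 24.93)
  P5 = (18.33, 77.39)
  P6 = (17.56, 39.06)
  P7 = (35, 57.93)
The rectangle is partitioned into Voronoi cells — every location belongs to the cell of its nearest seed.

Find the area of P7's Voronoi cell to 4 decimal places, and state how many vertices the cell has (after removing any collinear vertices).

1. box [0,53]×[0,83]: [(0, 0) (53, 0) (53, 83) (0, 83)]
2. ⊥bis P7·P0 via (32.275,55.85): [(53, 28.6983) (53, 83) (11.5513, 83)]  |A|=1125.3675
3. ⊥bis P7·P1 via (38.505,50.895): [(36.7316, 50.0114) (53, 58.1167) (53, 83) (11.5513, 83)]  |A|=886.0714
4. ⊥bis P7·P2 via (42.285,66.99): [(36.7316, 50.0114) (53, 58.1167) (53, 58.3742) (22.3741, 83) (11.5513, 83)]  |A|=508.9789
5. ⊥bis P7·P3 via (28.14,55.185): [(23.0245, 67.969) (36.7316, 50.0114) (53, 58.1167) (53, 58.3742) (22.3741, 83) (17.0099, 83)]  |A|=467.9547
6. ⊥bis P7·P4 via (38.605,41.43): [(23.0245, 67.969) (36.7316, 50.0114) (53, 58.1167) (53, 58.3742) (22.3741, 83) (17.0099, 83)]  |A|=467.9547
7. ⊥bis P7·P5 via (26.665,67.66): [(24.6064, 65.8966) (36.7316, 50.0114) (53, 58.1167) (53, 58.3742) (33.8244, 73.793)]  |A|=328.7819
8. ⊥bis P7·P6 via (26.28,48.495): [(24.6064, 65.8966) (36.7316, 50.0114) (53, 58.1167) (53, 58.3742) (33.8244, 73.793)]  |A|=328.7819
9. canonical 5-gon: [(24.6064, 65.8966) (36.7316, 50.0114) (53, 58.1167) (53, 58.3742) (33.8244, 73.793)]
10. shoelace: 328.7819

Area of P7's cell: 328.7819 (5 vertices)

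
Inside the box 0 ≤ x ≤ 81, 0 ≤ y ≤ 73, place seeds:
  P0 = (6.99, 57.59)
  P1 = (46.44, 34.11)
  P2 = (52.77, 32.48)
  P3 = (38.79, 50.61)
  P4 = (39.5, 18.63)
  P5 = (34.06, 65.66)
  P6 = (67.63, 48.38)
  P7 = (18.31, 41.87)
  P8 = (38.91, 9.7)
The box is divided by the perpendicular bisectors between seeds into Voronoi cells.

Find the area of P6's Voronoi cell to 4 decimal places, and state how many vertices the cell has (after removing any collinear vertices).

1. box [0,81]×[0,73]: [(0, 0) (81, 0) (81, 73) (0, 73)]
2. ⊥bis P6·P0 via (37.31,52.985): [(29.2626, 0) (81, 0) (81, 73) (40.3499, 73)]  |A|=3372.1431
3. ⊥bis P6·P1 via (57.035,41.245): [(39.485, 67.3056) (81, 5.6586) (81, 73) (40.3499, 73)]  |A|=1513.5791
4. ⊥bis P6·P2 via (60.2,40.43): [(39.485, 67.3056) (53.1411, 47.0272) (81, 20.9905) (81, 73) (40.3499, 73)]  |A|=1300.0137
5. ⊥bis P6·P3 via (53.21,49.495): [(53.0317, 47.1896) (53.1411, 47.0272) (81, 20.9905) (81, 73) (55.0275, 73)]  |A|=1063.3268
6. ⊥bis P6·P4 via (53.565,33.505): [(53.0317, 47.1896) (53.1411, 47.0272) (81, 20.9905) (81, 73) (55.0275, 73)]  |A|=1063.3268
7. ⊥bis P6·P5 via (50.845,57.02): [(54.3128, 63.7569) (53.0317, 47.1896) (53.1411, 47.0272) (81, 20.9905) (81, 73) (59.0706, 73)]  |A|=1044.6411
8. ⊥bis P6·P7 via (42.97,45.125): [(54.3128, 63.7569) (53.0317, 47.1896) (53.1411, 47.0272) (81, 20.9905) (81, 73) (59.0706, 73)]  |A|=1044.6411
9. ⊥bis P6·P8 via (53.27,29.04): [(54.3128, 63.7569) (53.0317, 47.1896) (53.1411, 47.0272) (81, 20.9905) (81, 73) (59.0706, 73)]  |A|=1044.6411
10. canonical 6-gon: [(54.3128, 63.7569) (53.0317, 47.1896) (53.1411, 47.0272) (81, 20.9905) (81, 73) (59.0706, 73)]
11. shoelace: 1044.6411

Area of P6's cell: 1044.6411 (6 vertices)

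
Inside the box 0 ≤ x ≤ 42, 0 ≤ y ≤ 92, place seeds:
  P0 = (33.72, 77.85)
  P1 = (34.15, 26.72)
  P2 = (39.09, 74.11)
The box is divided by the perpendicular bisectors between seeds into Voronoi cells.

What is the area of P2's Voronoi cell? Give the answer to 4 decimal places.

Area of P2's cell: 378.8322

1. box [0,42]×[0,92]: [(0, 0) (42, 0) (42, 92) (0, 92)]
2. ⊥bis P2·P0 via (36.405,75.98): [(0, 23.7086) (0, 0) (42, 0) (42, 84.0135)]  |A|=2262.1644
3. ⊥bis P2·P1 via (36.62,50.415): [(19.8197, 52.1663) (42, 49.8542) (42, 84.0135)]  |A|=378.8322
4. canonical 3-gon: [(19.8197, 52.1663) (42, 49.8542) (42, 84.0135)]
5. shoelace: 378.8322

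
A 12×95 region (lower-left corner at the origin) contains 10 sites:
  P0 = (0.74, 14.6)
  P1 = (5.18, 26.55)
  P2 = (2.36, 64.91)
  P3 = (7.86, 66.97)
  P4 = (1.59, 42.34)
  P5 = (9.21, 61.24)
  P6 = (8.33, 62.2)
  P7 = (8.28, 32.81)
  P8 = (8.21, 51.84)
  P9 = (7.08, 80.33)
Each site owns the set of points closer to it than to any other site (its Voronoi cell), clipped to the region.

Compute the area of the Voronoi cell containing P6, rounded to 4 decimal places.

Area of P6's cell: 28.1905

1. box [0,12]×[0,95]: [(0, 0) (12, 0) (12, 95) (0, 95)]
2. ⊥bis P6·P0 via (4.535,38.4): [(0, 39.1231) (12, 37.2097) (12, 95) (0, 95)]  |A|=682.0032
3. ⊥bis P6·P1 via (6.755,44.375): [(0, 44.9719) (12, 43.9116) (12, 95) (0, 95)]  |A|=606.6995
4. ⊥bis P6·P2 via (5.345,63.555): [(0, 51.7802) (0, 44.9719) (12, 43.9116) (12, 78.2156)]  |A|=246.6747
5. ⊥bis P6·P3 via (8.095,64.585): [(5.7057, 64.3496) (0, 51.7802) (0, 44.9719) (12, 43.9116) (12, 64.9698)]  |A|=204.9878
6. ⊥bis P6·P4 via (4.96,52.27): [(5.7057, 64.3496) (0.8548, 53.6632) (12, 49.8808) (12, 64.9698)]  |A|=116.2125
7. ⊥bis P6·P5 via (8.77,61.72): [(5.7057, 64.3496) (1.4776, 55.0353) (12, 64.6808) (12, 64.9698)]  |A|=29.5225
8. ⊥bis P6·P7 via (8.305,47.505): [(5.7057, 64.3496) (1.4776, 55.0353) (12, 64.6808) (12, 64.9698)]  |A|=29.5225
9. ⊥bis P6·P8 via (8.27,57.02): [(5.7057, 64.3496) (2.4093, 57.0879) (3.7005, 57.0729) (12, 64.6808) (12, 64.9698)]  |A|=28.1905
10. ⊥bis P6·P9 via (7.705,71.265): [(5.7057, 64.3496) (2.4093, 57.0879) (3.7005, 57.0729) (12, 64.6808) (12, 64.9698)]  |A|=28.1905
11. canonical 5-gon: [(5.7057, 64.3496) (2.4093, 57.0879) (3.7005, 57.0729) (12, 64.6808) (12, 64.9698)]
12. shoelace: 28.1905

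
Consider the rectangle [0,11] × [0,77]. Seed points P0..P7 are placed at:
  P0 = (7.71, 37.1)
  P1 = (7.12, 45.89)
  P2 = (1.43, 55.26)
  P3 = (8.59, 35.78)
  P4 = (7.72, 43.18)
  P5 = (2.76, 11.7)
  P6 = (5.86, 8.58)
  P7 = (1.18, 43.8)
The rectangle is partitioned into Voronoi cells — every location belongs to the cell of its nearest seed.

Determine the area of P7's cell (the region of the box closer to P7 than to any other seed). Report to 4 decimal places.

1. box [0,11]×[0,77]: [(0, 0) (11, 0) (11, 77) (0, 77)]
2. ⊥bis P7·P0 via (4.445,40.45): [(0, 36.1178) (11, 46.8387) (11, 77) (0, 77)]  |A|=390.7395
3. ⊥bis P7·P1 via (4.15,44.845): [(0, 56.6397) (0, 36.1178) (5.3768, 41.3582)]  |A|=55.1716
4. ⊥bis P7·P2 via (1.305,49.53): [(2.5108, 49.5037) (0, 49.5585) (0, 36.1178) (5.3768, 41.3582)]  |A|=46.2817
5. ⊥bis P7·P3 via (4.885,39.79): [(2.5108, 49.5037) (0, 49.5585) (0, 36.1178) (5.3768, 41.3582)]  |A|=46.2817
6. ⊥bis P7·P4 via (4.45,43.49): [(4.4875, 43.8857) (2.5108, 49.5037) (0, 49.5585) (0, 36.1178) (4.133, 40.1459)]  |A|=44.1707
7. ⊥bis P7·P5 via (1.97,27.75): [(4.4875, 43.8857) (2.5108, 49.5037) (0, 49.5585) (0, 36.1178) (4.133, 40.1459)]  |A|=44.1707
8. ⊥bis P7·P6 via (3.52,26.19): [(4.4875, 43.8857) (2.5108, 49.5037) (0, 49.5585) (0, 36.1178) (4.133, 40.1459)]  |A|=44.1707
9. canonical 5-gon: [(4.4875, 43.8857) (2.5108, 49.5037) (0, 49.5585) (0, 36.1178) (4.133, 40.1459)]
10. shoelace: 44.1707

Area of P7's cell: 44.1707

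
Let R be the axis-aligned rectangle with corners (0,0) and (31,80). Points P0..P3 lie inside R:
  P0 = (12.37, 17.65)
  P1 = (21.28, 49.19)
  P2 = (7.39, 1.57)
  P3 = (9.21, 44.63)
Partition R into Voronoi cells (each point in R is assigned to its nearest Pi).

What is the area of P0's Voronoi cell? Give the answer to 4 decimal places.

1. box [0,31]×[0,80]: [(0, 0) (31, 0) (31, 80) (0, 80)]
2. ⊥bis P0·P1 via (16.825,33.42): [(0, 38.173) (0, 0) (31, 0) (31, 29.4156)]  |A|=1047.6236
3. ⊥bis P0·P2 via (9.88,9.61): [(0, 38.173) (0, 12.6699) (31, 3.0691) (31, 29.4156)]  |A|=803.6698
4. ⊥bis P0·P3 via (10.79,31.14): [(20.7616, 32.3079) (0, 29.8762) (0, 12.6699) (31, 3.0691) (31, 29.4156)]  |A|=717.5423
5. canonical 5-gon: [(20.7616, 32.3079) (0, 29.8762) (0, 12.6699) (31, 3.0691) (31, 29.4156)]
6. shoelace: 717.5423

Area of P0's cell: 717.5423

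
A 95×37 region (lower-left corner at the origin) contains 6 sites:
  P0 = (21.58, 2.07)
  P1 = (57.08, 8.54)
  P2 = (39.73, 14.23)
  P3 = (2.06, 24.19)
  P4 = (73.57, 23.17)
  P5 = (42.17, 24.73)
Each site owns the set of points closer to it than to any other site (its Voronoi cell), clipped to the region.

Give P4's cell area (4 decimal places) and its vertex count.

Area of P4's cell: 1108.5482 (5 vertices)

1. box [0,95]×[0,37]: [(0, 0) (95, 0) (95, 37) (0, 37)]
2. ⊥bis P4·P0 via (47.575,12.62): [(52.6968, 0) (95, 0) (95, 37) (37.6804, 37)]  |A|=1843.0211
3. ⊥bis P4·P1 via (65.325,15.855): [(79.3916, 0) (95, 0) (95, 37) (46.5651, 37)]  |A|=1184.8013
4. ⊥bis P4·P2 via (56.65,18.7): [(54.0418, 28.5727) (79.3916, 0) (95, 0) (95, 37) (51.8154, 37)]  |A|=1162.6781
5. ⊥bis P4·P3 via (37.815,23.68): [(54.0418, 28.5727) (79.3916, 0) (95, 0) (95, 37) (51.8154, 37)]  |A|=1162.6781
6. ⊥bis P4·P5 via (57.87,23.95): [(57.8845, 24.2415) (79.3916, 0) (95, 0) (95, 37) (58.5183, 37)]  |A|=1108.5482
7. canonical 5-gon: [(57.8845, 24.2415) (79.3916, 0) (95, 0) (95, 37) (58.5183, 37)]
8. shoelace: 1108.5482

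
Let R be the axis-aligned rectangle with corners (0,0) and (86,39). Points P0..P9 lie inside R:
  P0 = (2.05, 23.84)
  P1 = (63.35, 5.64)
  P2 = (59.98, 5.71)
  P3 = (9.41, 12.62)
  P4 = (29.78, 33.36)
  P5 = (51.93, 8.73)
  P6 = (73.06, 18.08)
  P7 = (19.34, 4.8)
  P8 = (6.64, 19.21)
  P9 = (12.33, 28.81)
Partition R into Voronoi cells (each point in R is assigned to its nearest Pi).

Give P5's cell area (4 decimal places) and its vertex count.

Area of P5's cell: 548.4218 (5 vertices)

1. box [0,86]×[0,39]: [(0, 0) (86, 0) (86, 39) (0, 39)]
2. ⊥bis P5·P0 via (26.99,16.285): [(22.0568, 0) (86, 0) (86, 39) (33.871, 39)]  |A|=2263.4075
3. ⊥bis P5·P1 via (57.64,7.185): [(22.0568, 0) (55.6959, 0) (66.2484, 39) (33.871, 39)]  |A|=1287.322
4. ⊥bis P5·P2 via (55.955,7.22): [(22.0568, 0) (53.2464, 0) (62.0337, 23.423) (66.2484, 39) (33.871, 39)]  |A|=1258.6344
5. ⊥bis P5·P3 via (30.67,10.675): [(32.9976, 36.1168) (29.6934, 0) (53.2464, 0) (62.0337, 23.423) (66.2484, 39) (33.871, 39)]  |A|=1120.7308
6. ⊥bis P5·P4 via (40.855,21.045): [(30.7907, 11.9941) (29.6934, 0) (53.2464, 0) (62.0337, 23.423) (66.2484, 39) (60.8203, 39)]  |A|=749.4817
7. ⊥bis P5·P6 via (62.495,13.405): [(53.9165, 32.7914) (30.7907, 11.9941) (29.6934, 0) (53.2464, 0) (60.2114, 18.5657)]  |A|=621.4189
8. ⊥bis P5·P7 via (35.635,6.765): [(53.9165, 32.7914) (34.5922, 15.4128) (36.4508, 0) (53.2464, 0) (60.2114, 18.5657)]  |A|=548.4218
9. ⊥bis P5·P8 via (29.285,13.97): [(53.9165, 32.7914) (34.5922, 15.4128) (36.4508, 0) (53.2464, 0) (60.2114, 18.5657)]  |A|=548.4218
10. ⊥bis P5·P9 via (32.13,18.77): [(53.9165, 32.7914) (34.5922, 15.4128) (36.4508, 0) (53.2464, 0) (60.2114, 18.5657)]  |A|=548.4218
11. canonical 5-gon: [(53.9165, 32.7914) (34.5922, 15.4128) (36.4508, 0) (53.2464, 0) (60.2114, 18.5657)]
12. shoelace: 548.4218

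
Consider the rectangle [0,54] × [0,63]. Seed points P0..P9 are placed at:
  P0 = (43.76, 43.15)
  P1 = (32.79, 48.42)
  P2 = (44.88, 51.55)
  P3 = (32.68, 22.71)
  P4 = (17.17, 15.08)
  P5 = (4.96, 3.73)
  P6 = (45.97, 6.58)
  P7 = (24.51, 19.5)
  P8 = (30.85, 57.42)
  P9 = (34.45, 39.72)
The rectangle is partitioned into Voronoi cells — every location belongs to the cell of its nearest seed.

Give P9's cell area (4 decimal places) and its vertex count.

Area of P9's cell: 277.2937 (4 vertices)

1. box [0,54]×[0,63]: [(0, 0) (54, 0) (54, 63) (0, 63)]
2. ⊥bis P9·P0 via (39.105,41.435): [(0, 0) (54, 0) (54, 1.0057) (31.16, 63) (0, 63)]  |A|=2694.0253
3. ⊥bis P9·P1 via (33.62,44.07): [(0, 37.6551) (0, 0) (54, 0) (54, 1.0057) (37.8377, 44.8748)]  |A|=1932.1383
4. ⊥bis P9·P2 via (39.665,45.635): [(0, 37.6551) (0, 0) (54, 0) (54, 1.0057) (37.8377, 44.8748)]  |A|=1932.1383
5. ⊥bis P9·P3 via (33.565,31.215): [(0, 37.6551) (0, 34.7077) (43.2412, 30.2081) (37.8377, 44.8748)]  |A|=360.7082
6. ⊥bis P9·P4 via (25.81,27.4): [(8.7942, 39.3331) (18.0712, 32.8272) (43.2412, 30.2081) (37.8377, 44.8748)]  |A|=297.6854
7. ⊥bis P9·P5 via (19.705,21.725): [(8.7942, 39.3331) (18.0712, 32.8272) (43.2412, 30.2081) (37.8377, 44.8748)]  |A|=297.6854
8. ⊥bis P9·P6 via (40.21,23.15): [(8.7942, 39.3331) (18.0712, 32.8272) (43.2412, 30.2081) (37.8377, 44.8748)]  |A|=297.6854
9. ⊥bis P9·P7 via (29.48,29.61): [(9.4476, 39.4578) (24.2416, 32.1852) (43.2412, 30.2081) (37.8377, 44.8748)]  |A|=277.2937
10. ⊥bis P9·P8 via (32.65,48.57): [(9.4476, 39.4578) (24.2416, 32.1852) (43.2412, 30.2081) (37.8377, 44.8748)]  |A|=277.2937
11. canonical 4-gon: [(9.4476, 39.4578) (24.2416, 32.1852) (43.2412, 30.2081) (37.8377, 44.8748)]
12. shoelace: 277.2937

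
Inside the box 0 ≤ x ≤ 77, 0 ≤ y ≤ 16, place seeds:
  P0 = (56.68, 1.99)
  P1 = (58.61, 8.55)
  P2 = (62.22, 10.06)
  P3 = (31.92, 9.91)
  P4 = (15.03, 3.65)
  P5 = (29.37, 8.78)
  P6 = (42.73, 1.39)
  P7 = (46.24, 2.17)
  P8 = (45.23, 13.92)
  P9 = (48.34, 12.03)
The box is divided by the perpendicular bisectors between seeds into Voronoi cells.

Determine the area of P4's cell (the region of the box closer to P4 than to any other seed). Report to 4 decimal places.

Area of P4's cell: 344.9829

1. box [0,77]×[0,16]: [(0, 0) (77, 0) (77, 16) (0, 16)]
2. ⊥bis P4·P0 via (35.855,2.82): [(0, 0) (35.7426, 0) (36.3803, 16) (0, 16)]  |A|=576.9833
3. ⊥bis P4·P1 via (36.82,6.1): [(0, 0) (35.7426, 0) (36.2041, 11.5781) (35.7069, 16) (0, 16)]  |A|=575.4943
4. ⊥bis P4·P2 via (38.625,6.855): [(0, 0) (35.7426, 0) (36.2041, 11.5781) (35.7069, 16) (0, 16)]  |A|=575.4943
5. ⊥bis P4·P3 via (23.475,6.78): [(0, 0) (25.9879, 0) (20.0578, 16) (0, 16)]  |A|=368.3652
6. ⊥bis P4·P5 via (22.2,6.215): [(0, 0) (24.4234, 0) (18.6995, 16) (0, 16)]  |A|=344.9829
7. ⊥bis P4·P6 via (28.88,2.52): [(0, 0) (24.4234, 0) (18.6995, 16) (0, 16)]  |A|=344.9829
8. ⊥bis P4·P7 via (30.635,2.91): [(0, 0) (24.4234, 0) (18.6995, 16) (0, 16)]  |A|=344.9829
9. ⊥bis P4·P8 via (30.13,8.785): [(0, 0) (24.4234, 0) (18.6995, 16) (0, 16)]  |A|=344.9829
10. ⊥bis P4·P9 via (31.685,7.84): [(0, 0) (24.4234, 0) (18.6995, 16) (0, 16)]  |A|=344.9829
11. canonical 4-gon: [(0, 0) (24.4234, 0) (18.6995, 16) (0, 16)]
12. shoelace: 344.9829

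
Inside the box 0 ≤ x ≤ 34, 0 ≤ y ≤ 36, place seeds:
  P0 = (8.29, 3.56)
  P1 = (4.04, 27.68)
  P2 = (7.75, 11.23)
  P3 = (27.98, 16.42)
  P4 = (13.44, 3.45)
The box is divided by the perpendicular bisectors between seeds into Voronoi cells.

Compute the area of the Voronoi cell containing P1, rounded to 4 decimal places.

1. box [0,34]×[0,36]: [(0, 0) (34, 0) (34, 36) (0, 36)]
2. ⊥bis P1·P0 via (6.165,15.62): [(0, 14.5337) (34, 20.5246) (34, 36) (0, 36)]  |A|=628.0088
3. ⊥bis P1·P2 via (5.895,19.455): [(0, 18.1255) (34, 25.7936) (34, 36) (0, 36)]  |A|=477.3759
4. ⊥bis P1·P3 via (16.01,22.05): [(0, 18.1255) (15.8449, 21.699) (22.5713, 36) (0, 36)]  |A|=303.0058
5. ⊥bis P1·P4 via (8.74,15.565): [(0, 18.1255) (15.8449, 21.699) (22.5713, 36) (0, 36)]  |A|=303.0058
6. canonical 4-gon: [(0, 18.1255) (15.8449, 21.699) (22.5713, 36) (0, 36)]
7. shoelace: 303.0058

Area of P1's cell: 303.0058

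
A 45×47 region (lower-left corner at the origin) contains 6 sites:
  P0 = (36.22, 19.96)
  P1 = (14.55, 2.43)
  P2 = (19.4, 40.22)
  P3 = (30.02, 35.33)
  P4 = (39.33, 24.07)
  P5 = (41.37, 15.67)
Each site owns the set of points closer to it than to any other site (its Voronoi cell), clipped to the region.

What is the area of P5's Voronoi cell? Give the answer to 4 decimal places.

Area of P5's cell: 229.2890

1. box [0,45]×[0,47]: [(0, 0) (45, 0) (45, 47) (0, 47)]
2. ⊥bis P5·P0 via (38.795,17.815): [(23.9549, 0) (45, 0) (45, 25.2639)]  |A|=265.8402
3. ⊥bis P5·P1 via (27.96,9.05): [(29.2749, 6.3864) (32.4276, 0) (45, 0) (45, 25.2639)]  |A|=238.785
4. ⊥bis P5·P2 via (30.385,27.945): [(29.2749, 6.3864) (32.4276, 0) (45, 0) (45, 25.2639)]  |A|=238.785
5. ⊥bis P5·P3 via (35.695,25.5): [(29.2749, 6.3864) (32.4276, 0) (45, 0) (45, 25.2639)]  |A|=238.785
6. ⊥bis P5·P4 via (40.35,19.87): [(40.5466, 19.9177) (29.2749, 6.3864) (32.4276, 0) (45, 0) (45, 20.9993)]  |A|=229.289
7. canonical 5-gon: [(40.5466, 19.9177) (29.2749, 6.3864) (32.4276, 0) (45, 0) (45, 20.9993)]
8. shoelace: 229.289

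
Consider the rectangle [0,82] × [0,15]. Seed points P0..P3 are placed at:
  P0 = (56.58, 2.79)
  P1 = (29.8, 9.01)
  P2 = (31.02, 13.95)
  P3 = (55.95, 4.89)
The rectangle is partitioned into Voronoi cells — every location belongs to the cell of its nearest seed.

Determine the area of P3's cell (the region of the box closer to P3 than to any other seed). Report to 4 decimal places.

Area of P3's cell: 358.2775

1. box [0,82]×[0,15]: [(0, 0) (82, 0) (82, 15) (0, 15)]
2. ⊥bis P3·P0 via (56.265,3.84): [(0, 0) (43.465, 0) (82, 11.5605) (82, 15) (0, 15)]  |A|=1007.2581
3. ⊥bis P3·P1 via (42.875,6.95): [(41.78, 0) (43.465, 0) (82, 11.5605) (82, 15) (44.1433, 15)]  |A|=362.8333
4. ⊥bis P3·P2 via (43.485,9.42): [(43.0951, 8.3472) (41.78, 0) (43.465, 0) (82, 11.5605) (82, 15) (45.5129, 15)]  |A|=358.2775
5. canonical 6-gon: [(43.0951, 8.3472) (41.78, 0) (43.465, 0) (82, 11.5605) (82, 15) (45.5129, 15)]
6. shoelace: 358.2775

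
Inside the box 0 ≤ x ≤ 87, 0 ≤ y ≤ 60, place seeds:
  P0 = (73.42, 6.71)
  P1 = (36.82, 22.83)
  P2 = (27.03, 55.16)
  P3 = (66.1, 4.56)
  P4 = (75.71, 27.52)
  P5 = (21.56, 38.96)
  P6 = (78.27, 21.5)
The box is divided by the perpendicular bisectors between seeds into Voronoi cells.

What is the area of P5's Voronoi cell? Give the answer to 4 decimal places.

1. box [0,87]×[0,60]: [(0, 0) (87, 0) (87, 60) (0, 60)]
2. ⊥bis P5·P0 via (47.49,22.835): [(0, 0) (33.2897, 0) (70.6017, 60) (0, 60)]  |A|=3116.7404
3. ⊥bis P5·P1 via (29.19,30.895): [(0, 3.2794) (59.9543, 60) (0, 60)]  |A|=1700.3223
4. ⊥bis P5·P2 via (24.295,47.06): [(0, 55.2633) (0, 3.2794) (40.4948, 41.5901)]  |A|=1052.539
5. ⊥bis P5·P3 via (43.83,21.76): [(0, 55.2633) (0, 3.2794) (40.4948, 41.5901)]  |A|=1052.539
6. ⊥bis P5·P4 via (48.635,33.24): [(0, 55.2633) (0, 3.2794) (40.4948, 41.5901)]  |A|=1052.539
7. ⊥bis P5·P6 via (49.915,30.23): [(0, 55.2633) (0, 3.2794) (40.4948, 41.5901)]  |A|=1052.539
8. canonical 3-gon: [(0, 55.2633) (0, 3.2794) (40.4948, 41.5901)]
9. shoelace: 1052.539

Area of P5's cell: 1052.5390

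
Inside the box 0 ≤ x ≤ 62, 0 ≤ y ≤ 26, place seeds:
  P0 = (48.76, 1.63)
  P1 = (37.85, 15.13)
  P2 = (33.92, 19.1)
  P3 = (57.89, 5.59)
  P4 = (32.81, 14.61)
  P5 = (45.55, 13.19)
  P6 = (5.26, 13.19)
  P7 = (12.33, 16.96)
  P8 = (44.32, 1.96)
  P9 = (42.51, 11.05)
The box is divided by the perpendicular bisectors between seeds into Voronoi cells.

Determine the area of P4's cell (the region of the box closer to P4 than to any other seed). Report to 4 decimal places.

1. box [0,62]×[0,26]: [(0, 0) (62, 0) (62, 26) (0, 26)]
2. ⊥bis P4·P0 via (40.785,8.12): [(0, 0) (34.177, 0) (55.3356, 26) (0, 26)]  |A|=1163.6641
3. ⊥bis P4·P1 via (35.33,14.87): [(0, 0) (34.177, 0) (36.5618, 2.9305) (34.1817, 26) (0, 26)]  |A|=919.6589
4. ⊥bis P4·P2 via (33.365,16.855): [(0, 25.1034) (0, 0) (34.177, 0) (36.5618, 2.9305) (35.1713, 16.4085)]  |A|=739.9635
5. ⊥bis P4·P3 via (45.35,10.1): [(0, 25.1034) (0, 0) (34.177, 0) (36.5618, 2.9305) (35.1713, 16.4085)]  |A|=739.9635
6. ⊥bis P4·P5 via (39.18,13.9): [(0, 25.1034) (0, 0) (34.177, 0) (36.5618, 2.9305) (35.1713, 16.4085)]  |A|=739.9635
7. ⊥bis P4·P6 via (19.035,13.9): [(18.6958, 20.4815) (19.7514, 0) (34.177, 0) (36.5618, 2.9305) (35.1713, 16.4085)]  |A|=303.0309
8. ⊥bis P4·P7 via (22.57,15.785): [(22.9872, 19.4206) (20.7587, 0) (34.177, 0) (36.5618, 2.9305) (35.1713, 16.4085)]  |A|=249.8628
9. ⊥bis P4·P8 via (38.565,8.285): [(22.9872, 19.4206) (20.7587, 0) (29.4594, 0) (36.2287, 6.1593) (35.1713, 16.4085)]  |A|=230.9962
10. ⊥bis P4·P9 via (37.66,12.83): [(22.9872, 19.4206) (20.7587, 0) (29.4594, 0) (34.7019, 4.7701) (36.0056, 8.3221) (35.1713, 16.4085)]  |A|=229.1901
11. canonical 6-gon: [(22.9872, 19.4206) (20.7587, 0) (29.4594, 0) (34.7019, 4.7701) (36.0056, 8.3221) (35.1713, 16.4085)]
12. shoelace: 229.1901

Area of P4's cell: 229.1901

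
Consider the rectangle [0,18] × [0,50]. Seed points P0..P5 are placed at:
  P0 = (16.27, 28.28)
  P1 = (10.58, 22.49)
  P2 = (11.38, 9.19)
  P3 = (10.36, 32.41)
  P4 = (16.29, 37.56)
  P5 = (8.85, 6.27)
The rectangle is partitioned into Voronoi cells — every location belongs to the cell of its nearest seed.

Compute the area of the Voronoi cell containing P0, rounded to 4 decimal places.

Area of P0's cell: 48.1381

1. box [0,18]×[0,50]: [(0, 0) (18, 0) (18, 50) (0, 50)]
2. ⊥bis P0·P1 via (13.425,25.385): [(0, 38.5781) (18, 20.889) (18, 50) (0, 50)]  |A|=364.7956
3. ⊥bis P0·P2 via (13.825,18.735): [(0, 38.5781) (18, 20.889) (18, 50) (0, 50)]  |A|=364.7956
4. ⊥bis P0·P3 via (13.315,30.345): [(11.3049, 27.4685) (18, 20.889) (18, 37.0492)]  |A|=54.0973
5. ⊥bis P0·P4 via (16.28,32.92): [(15.1162, 32.9225) (11.3049, 27.4685) (18, 20.889) (18, 32.9163)]  |A|=48.1381
6. ⊥bis P0·P5 via (12.56,17.275): [(15.1162, 32.9225) (11.3049, 27.4685) (18, 20.889) (18, 32.9163)]  |A|=48.1381
7. canonical 4-gon: [(15.1162, 32.9225) (11.3049, 27.4685) (18, 20.889) (18, 32.9163)]
8. shoelace: 48.1381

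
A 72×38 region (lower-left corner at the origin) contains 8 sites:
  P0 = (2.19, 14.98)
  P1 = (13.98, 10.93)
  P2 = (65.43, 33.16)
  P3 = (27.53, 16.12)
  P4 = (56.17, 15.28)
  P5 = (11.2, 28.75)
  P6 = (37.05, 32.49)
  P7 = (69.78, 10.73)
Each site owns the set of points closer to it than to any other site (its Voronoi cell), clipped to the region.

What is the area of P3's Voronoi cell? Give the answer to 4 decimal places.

1. box [0,72]×[0,38]: [(0, 0) (72, 0) (72, 38) (0, 38)]
2. ⊥bis P3·P0 via (14.86,15.55): [(15.5596, 0) (72, 0) (72, 38) (13.85, 38)]  |A|=2177.2179
3. ⊥bis P3·P1 via (20.755,13.525): [(14.1787, 30.6944) (25.9354, 0) (72, 0) (72, 38) (13.85, 38)]  |A|=2017.9776
4. ⊥bis P3·P2 via (46.48,24.64): [(14.1787, 30.6944) (25.9354, 0) (57.5582, 0) (40.4733, 38) (13.85, 38)]  |A|=1144.5768
5. ⊥bis P3·P4 via (41.85,15.7): [(14.1787, 30.6944) (25.9354, 0) (41.3895, 0) (42.3797, 33.7598) (40.4733, 38) (13.85, 38)]  |A|=871.6502
6. ⊥bis P3·P5 via (19.365,22.435): [(18.0122, 20.6859) (25.9354, 0) (41.3895, 0) (42.3797, 33.7598) (40.4733, 38) (31.4033, 38)]  |A|=707.3318
7. ⊥bis P3·P6 via (32.29,24.305): [(24.3725, 28.9094) (18.0122, 20.6859) (25.9354, 0) (41.3895, 0) (41.9378, 18.6943)]  |A|=488.7337
8. ⊥bis P3·P7 via (48.655,13.425): [(24.3725, 28.9094) (18.0122, 20.6859) (25.9354, 0) (41.3895, 0) (41.9378, 18.6943)]  |A|=488.7337
9. canonical 5-gon: [(24.3725, 28.9094) (18.0122, 20.6859) (25.9354, 0) (41.3895, 0) (41.9378, 18.6943)]
10. shoelace: 488.7337

Area of P3's cell: 488.7337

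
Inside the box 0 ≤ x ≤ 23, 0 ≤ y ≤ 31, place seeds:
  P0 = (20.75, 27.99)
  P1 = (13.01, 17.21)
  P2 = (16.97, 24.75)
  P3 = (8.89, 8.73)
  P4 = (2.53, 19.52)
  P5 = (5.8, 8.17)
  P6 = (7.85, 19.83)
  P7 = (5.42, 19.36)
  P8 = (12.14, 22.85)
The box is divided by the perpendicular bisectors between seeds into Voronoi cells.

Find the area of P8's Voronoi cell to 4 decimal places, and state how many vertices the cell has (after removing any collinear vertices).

Area of P8's cell: 73.3952 (6 vertices)

1. box [0,23]×[0,31]: [(0, 0) (23, 0) (23, 31) (0, 31)]
2. ⊥bis P8·P0 via (16.445,25.42): [(0, 0) (23, 0) (23, 14.4397) (13.1139, 31) (0, 31)]  |A|=631.1414
3. ⊥bis P8·P1 via (12.575,20.03): [(0, 18.0902) (19.0651, 21.0311) (13.1139, 31) (0, 31)]  |A|=188.4279
4. ⊥bis P8·P2 via (14.555,23.8): [(0, 18.0902) (15.8399, 20.5336) (11.7227, 31) (0, 31)]  |A|=163.5918
5. ⊥bis P8·P3 via (10.515,15.79): [(0, 18.2102) (0.3121, 18.1384) (15.8399, 20.5336) (11.7227, 31) (0, 31)]  |A|=163.5731
6. ⊥bis P8·P4 via (7.335,21.185): [(7.9808, 19.3213) (15.8399, 20.5336) (11.7227, 31) (3.934, 31)]  |A|=89.105
7. ⊥bis P8·P5 via (8.97,15.51): [(7.9808, 19.3213) (15.8399, 20.5336) (11.7227, 31) (3.934, 31)]  |A|=89.105
8. ⊥bis P8·P6 via (9.995,21.34): [(4.6506, 28.9319) (11.0796, 19.7993) (15.8399, 20.5336) (11.7227, 31) (3.934, 31)]  |A|=73.4185
9. ⊥bis P8·P7 via (8.78,21.105): [(4.5212, 29.3054) (4.8967, 28.5823) (11.0796, 19.7993) (15.8399, 20.5336) (11.7227, 31) (3.934, 31)]  |A|=73.3952
10. canonical 6-gon: [(4.5212, 29.3054) (4.8967, 28.5823) (11.0796, 19.7993) (15.8399, 20.5336) (11.7227, 31) (3.934, 31)]
11. shoelace: 73.3952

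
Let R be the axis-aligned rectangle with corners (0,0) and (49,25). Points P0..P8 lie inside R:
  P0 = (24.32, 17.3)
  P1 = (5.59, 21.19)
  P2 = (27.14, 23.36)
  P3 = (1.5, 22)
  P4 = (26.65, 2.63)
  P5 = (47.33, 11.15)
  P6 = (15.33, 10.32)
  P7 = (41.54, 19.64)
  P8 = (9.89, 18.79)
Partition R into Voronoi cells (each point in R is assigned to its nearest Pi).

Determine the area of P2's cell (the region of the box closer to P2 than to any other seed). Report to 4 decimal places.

1. box [0,49]×[0,25]: [(0, 0) (49, 0) (49, 25) (0, 25)]
2. ⊥bis P2·P0 via (25.73,20.33): [(49, 9.5014) (49, 25) (15.6945, 25)]  |A|=258.0948
3. ⊥bis P2·P1 via (16.365,22.275): [(16.1101, 24.8066) (49, 9.5014) (49, 25) (16.0906, 25)]  |A|=258.0565
4. ⊥bis P2·P3 via (14.32,22.68): [(16.1101, 24.8066) (49, 9.5014) (49, 25) (16.0906, 25)]  |A|=258.0565
5. ⊥bis P2·P4 via (26.895,12.995): [(16.1101, 24.8066) (42.2736, 12.6315) (49, 12.4725) (49, 25) (16.0906, 25)]  |A|=248.064
6. ⊥bis P2·P5 via (37.235,17.255): [(16.1101, 24.8066) (36.1595, 15.4767) (41.9188, 25) (16.0906, 25)]  |A|=124.8335
7. ⊥bis P2·P6 via (21.235,16.84): [(16.1101, 24.8066) (36.1595, 15.4767) (41.9188, 25) (16.0906, 25)]  |A|=124.8335
8. ⊥bis P2·P7 via (34.34,21.5): [(16.1101, 24.8066) (33.1462, 16.8789) (35.2442, 25) (16.0906, 25)]  |A|=79.3443
9. ⊥bis P2·P8 via (18.515,21.075): [(17.7256, 24.0548) (33.1462, 16.8789) (35.2442, 25) (17.4752, 25)]  |A|=78.5411
10. canonical 4-gon: [(17.7256, 24.0548) (33.1462, 16.8789) (35.2442, 25) (17.4752, 25)]
11. shoelace: 78.5411

Area of P2's cell: 78.5411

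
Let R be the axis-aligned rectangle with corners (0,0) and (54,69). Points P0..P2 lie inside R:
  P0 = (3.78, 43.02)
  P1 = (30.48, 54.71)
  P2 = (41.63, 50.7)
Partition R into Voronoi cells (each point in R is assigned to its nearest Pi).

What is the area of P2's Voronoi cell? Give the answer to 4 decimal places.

Area of P2's cell: 1486.9569

1. box [0,54]×[0,69]: [(0, 0) (54, 0) (54, 69) (0, 69)]
2. ⊥bis P2·P0 via (22.705,46.86): [(32.2132, 0) (54, 0) (54, 69) (18.2127, 69)]  |A|=1986.3085
3. ⊥bis P2·P1 via (36.055,52.705): [(26.762, 26.8654) (32.2132, 0) (54, 0) (54, 69) (41.9154, 69)]  |A|=1486.9569
4. canonical 5-gon: [(26.762, 26.8654) (32.2132, 0) (54, 0) (54, 69) (41.9154, 69)]
5. shoelace: 1486.9569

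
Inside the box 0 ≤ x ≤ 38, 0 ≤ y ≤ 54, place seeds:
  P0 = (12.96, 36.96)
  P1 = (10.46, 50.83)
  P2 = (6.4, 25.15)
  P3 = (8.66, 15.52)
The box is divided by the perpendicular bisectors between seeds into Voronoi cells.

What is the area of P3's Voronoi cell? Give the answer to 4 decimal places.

1. box [0,38]×[0,54]: [(0, 0) (38, 0) (38, 54) (0, 54)]
2. ⊥bis P3·P0 via (10.81,26.24): [(0, 28.4081) (0, 0) (38, 0) (38, 20.7868)]  |A|=934.7018
3. ⊥bis P3·P1 via (9.56,33.175): [(0, 28.4081) (0, 0) (38, 0) (38, 20.7868)]  |A|=934.7018
4. ⊥bis P3·P2 via (7.53,20.335): [(22.6086, 23.8737) (0, 18.5678) (0, 0) (38, 0) (38, 20.7868)]  |A|=823.4653
5. canonical 5-gon: [(22.6086, 23.8737) (0, 18.5678) (0, 0) (38, 0) (38, 20.7868)]
6. shoelace: 823.4653

Area of P3's cell: 823.4653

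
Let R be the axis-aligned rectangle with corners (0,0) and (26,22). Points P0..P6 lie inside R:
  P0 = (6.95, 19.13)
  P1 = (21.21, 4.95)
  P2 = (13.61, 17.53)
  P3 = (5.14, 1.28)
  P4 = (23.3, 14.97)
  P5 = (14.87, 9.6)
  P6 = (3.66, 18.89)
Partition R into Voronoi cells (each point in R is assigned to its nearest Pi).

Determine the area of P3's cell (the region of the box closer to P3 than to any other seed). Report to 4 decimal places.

1. box [0,26]×[0,22]: [(0, 0) (26, 0) (26, 22) (0, 22)]
2. ⊥bis P3·P0 via (6.045,10.205): [(0, 10.818) (0, 0) (26, 0) (26, 8.1816)]  |A|=246.9937
3. ⊥bis P3·P1 via (13.175,3.115): [(11.6865, 9.633) (0, 10.818) (0, 0) (13.8864, 0)]  |A|=130.0953
4. ⊥bis P3·P2 via (9.375,9.405): [(12.0579, 8.0066) (8.2738, 9.979) (0, 10.818) (0, 0) (13.8864, 0)]  |A|=127.3845
5. ⊥bis P3·P4 via (14.22,8.125): [(12.0579, 8.0066) (8.2738, 9.979) (0, 10.818) (0, 0) (13.8864, 0)]  |A|=127.3845
6. ⊥bis P3·P5 via (10.005,5.44): [(13.6057, 1.2291) (5.9196, 10.2177) (0, 10.818) (0, 0) (13.8864, 0)]  |A|=106.4247
7. ⊥bis P3·P6 via (4.4,10.085): [(13.6057, 1.2291) (5.9236, 10.2131) (0, 9.7152) (0, 0) (13.8864, 0)]  |A|=103.1459
8. canonical 5-gon: [(13.6057, 1.2291) (5.9236, 10.2131) (0, 9.7152) (0, 0) (13.8864, 0)]
9. shoelace: 103.1459

Area of P3's cell: 103.1459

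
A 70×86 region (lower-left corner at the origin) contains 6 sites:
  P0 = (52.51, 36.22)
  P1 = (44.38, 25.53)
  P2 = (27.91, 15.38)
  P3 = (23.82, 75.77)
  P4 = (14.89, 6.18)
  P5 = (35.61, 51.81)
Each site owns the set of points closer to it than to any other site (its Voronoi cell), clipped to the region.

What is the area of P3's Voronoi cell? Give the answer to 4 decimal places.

1. box [0,70]×[0,86]: [(0, 0) (70, 0) (70, 86) (0, 86)]
2. ⊥bis P3·P0 via (38.165,55.995): [(0, 28.3097) (70, 79.0885) (70, 86) (0, 86)]  |A|=2261.0648
3. ⊥bis P3·P1 via (34.1,50.65): [(0, 36.6951) (26.5213, 47.5485) (70, 79.0885) (70, 86) (0, 86)]  |A|=2149.8694
4. ⊥bis P3·P2 via (25.865,45.575): [(0, 43.8233) (20.8726, 45.2369) (26.5213, 47.5485) (70, 79.0885) (70, 86) (0, 86)]  |A|=2075.4774
5. ⊥bis P3·P4 via (19.355,40.975): [(0, 43.8233) (20.8726, 45.2369) (26.5213, 47.5485) (70, 79.0885) (70, 86) (0, 86)]  |A|=2075.4774
6. ⊥bis P3·P5 via (29.715,63.79): [(0, 49.1681) (70, 83.613) (70, 86) (0, 86)]  |A|=1372.6587
7. canonical 4-gon: [(0, 49.1681) (70, 83.613) (70, 86) (0, 86)]
8. shoelace: 1372.6587

Area of P3's cell: 1372.6587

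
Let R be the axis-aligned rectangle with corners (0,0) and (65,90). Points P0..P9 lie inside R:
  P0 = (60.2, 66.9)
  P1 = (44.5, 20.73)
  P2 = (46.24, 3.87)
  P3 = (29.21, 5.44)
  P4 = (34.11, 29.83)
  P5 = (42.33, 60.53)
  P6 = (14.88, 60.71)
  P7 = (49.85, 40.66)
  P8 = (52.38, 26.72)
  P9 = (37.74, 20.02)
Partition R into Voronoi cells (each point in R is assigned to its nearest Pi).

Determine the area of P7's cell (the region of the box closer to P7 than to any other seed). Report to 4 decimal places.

1. box [0,65]×[0,90]: [(0, 0) (65, 0) (65, 90) (0, 90)]
2. ⊥bis P7·P0 via (55.025,53.78): [(0, 75.4838) (0, 0) (65, 0) (65, 49.8455)]  |A|=4073.2036
3. ⊥bis P7·P1 via (47.175,30.695): [(0, 75.4838) (0, 43.3586) (65, 25.9101) (65, 49.8455)]  |A|=1821.9708
4. ⊥bis P7·P2 via (48.045,22.265): [(0, 75.4838) (0, 43.3586) (65, 25.9101) (65, 49.8455)]  |A|=1821.9708
5. ⊥bis P7·P3 via (39.53,23.05): [(0, 75.4838) (0, 46.2158) (8.9963, 40.9437) (65, 25.9101) (65, 49.8455)]  |A|=1809.1188
6. ⊥bis P7·P4 via (41.98,35.245): [(19.6175, 67.746) (44.643, 31.3747) (65, 25.9101) (65, 49.8455)]  |A|=844.953
7. ⊥bis P7·P5 via (46.09,50.595): [(54.7707, 53.8803) (34.4495, 46.1896) (44.643, 31.3747) (65, 25.9101) (65, 49.8455)]  |A|=568.8921
8. ⊥bis P7·P6 via (32.365,50.685): [(54.7707, 53.8803) (34.4495, 46.1896) (44.643, 31.3747) (65, 25.9101) (65, 49.8455)]  |A|=568.8921
9. ⊥bis P7·P8 via (51.115,33.69): [(54.7707, 53.8803) (34.4495, 46.1896) (43.9453, 32.3887) (65, 36.21) (65, 49.8455)]  |A|=452.0456
10. ⊥bis P7·P9 via (43.795,30.34): [(54.7707, 53.8803) (34.4495, 46.1896) (43.9453, 32.3887) (65, 36.21) (65, 49.8455)]  |A|=452.0456
11. canonical 5-gon: [(54.7707, 53.8803) (34.4495, 46.1896) (43.9453, 32.3887) (65, 36.21) (65, 49.8455)]
12. shoelace: 452.0456

Area of P7's cell: 452.0456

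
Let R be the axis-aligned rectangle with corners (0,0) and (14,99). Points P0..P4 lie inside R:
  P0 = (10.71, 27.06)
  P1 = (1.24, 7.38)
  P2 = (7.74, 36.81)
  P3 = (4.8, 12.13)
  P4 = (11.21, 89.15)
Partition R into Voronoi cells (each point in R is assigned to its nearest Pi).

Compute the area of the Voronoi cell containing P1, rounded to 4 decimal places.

Area of P1's cell: 94.8093

1. box [0,14]×[0,99]: [(0, 0) (14, 0) (14, 99) (0, 99)]
2. ⊥bis P1·P0 via (5.975,17.22): [(0, 20.0952) (0, 0) (14, 0) (14, 13.3584)]  |A|=234.1748
3. ⊥bis P1·P2 via (4.49,22.095): [(0, 20.0952) (0, 0) (14, 0) (14, 13.3584)]  |A|=234.1748
4. ⊥bis P1·P3 via (3.02,9.755): [(0, 12.0184) (0, 0) (14, 0) (14, 1.5258)]  |A|=94.8093
5. ⊥bis P1·P4 via (6.225,48.265): [(0, 12.0184) (0, 0) (14, 0) (14, 1.5258)]  |A|=94.8093
6. canonical 4-gon: [(0, 12.0184) (0, 0) (14, 0) (14, 1.5258)]
7. shoelace: 94.8093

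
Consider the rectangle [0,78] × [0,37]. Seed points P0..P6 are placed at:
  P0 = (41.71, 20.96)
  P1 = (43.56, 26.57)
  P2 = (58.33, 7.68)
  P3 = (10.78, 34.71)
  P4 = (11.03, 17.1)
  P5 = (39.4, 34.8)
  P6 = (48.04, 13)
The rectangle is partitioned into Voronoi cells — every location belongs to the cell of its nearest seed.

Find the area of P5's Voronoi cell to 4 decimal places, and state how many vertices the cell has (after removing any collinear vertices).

1. box [0,78]×[0,37]: [(0, 0) (78, 0) (78, 37) (0, 37)]
2. ⊥bis P5·P0 via (40.555,27.88): [(0, 21.1111) (78, 34.1299) (78, 37) (0, 37)]  |A|=731.6042
3. ⊥bis P5·P1 via (41.48,30.685): [(0, 21.1111) (33.6509, 26.7277) (53.9734, 37) (0, 37)]  |A|=544.5552
4. ⊥bis P5·P2 via (48.865,21.24): [(0, 21.1111) (33.6509, 26.7277) (53.9734, 37) (0, 37)]  |A|=544.5552
5. ⊥bis P5·P3 via (25.09,34.755): [(25.1197, 25.3037) (33.6509, 26.7277) (53.9734, 37) (25.0829, 37)]  |A|=198.3041
6. ⊥bis P5·P4 via (25.215,25.95): [(25.1172, 26.1068) (25.5712, 25.3791) (33.6509, 26.7277) (53.9734, 37) (25.0829, 37)]  |A|=198.1227
7. ⊥bis P5·P6 via (43.72,23.9): [(25.1172, 26.1068) (25.5712, 25.3791) (33.6509, 26.7277) (53.9734, 37) (25.0829, 37)]  |A|=198.1227
8. canonical 5-gon: [(25.1172, 26.1068) (25.5712, 25.3791) (33.6509, 26.7277) (53.9734, 37) (25.0829, 37)]
9. shoelace: 198.1227

Area of P5's cell: 198.1227 (5 vertices)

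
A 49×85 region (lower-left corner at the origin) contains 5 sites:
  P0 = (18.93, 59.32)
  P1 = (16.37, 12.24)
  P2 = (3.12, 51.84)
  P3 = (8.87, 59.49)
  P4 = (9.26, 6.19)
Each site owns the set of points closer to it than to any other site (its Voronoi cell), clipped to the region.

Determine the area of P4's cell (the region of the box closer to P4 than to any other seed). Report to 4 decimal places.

1. box [0,49]×[0,85]: [(0, 0) (49, 0) (49, 85) (0, 85)]
2. ⊥bis P4·P0 via (14.095,32.755): [(0, 35.3204) (0, 0) (49, 0) (49, 26.4021)]  |A|=1512.1999
3. ⊥bis P4·P1 via (12.815,9.215): [(0, 24.2753) (0, 0) (20.6562, 0)]  |A|=250.7171
4. ⊥bis P4·P2 via (6.19,29.015): [(0, 24.2753) (0, 0) (20.6562, 0)]  |A|=250.7171
5. ⊥bis P4·P3 via (9.065,32.84): [(0, 24.2753) (0, 0) (20.6562, 0)]  |A|=250.7171
6. canonical 3-gon: [(0, 24.2753) (0, 0) (20.6562, 0)]
7. shoelace: 250.7171

Area of P4's cell: 250.7171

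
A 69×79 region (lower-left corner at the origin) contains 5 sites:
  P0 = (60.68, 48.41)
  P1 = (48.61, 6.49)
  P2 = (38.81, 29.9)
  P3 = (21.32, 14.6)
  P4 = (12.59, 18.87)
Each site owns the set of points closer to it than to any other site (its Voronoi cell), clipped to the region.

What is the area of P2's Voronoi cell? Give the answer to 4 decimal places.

1. box [0,69]×[0,79]: [(0, 0) (69, 0) (69, 79) (0, 79)]
2. ⊥bis P2·P0 via (49.745,39.155): [(0, 0) (69, 0) (69, 16.4048) (16.0216, 79) (0, 79)]  |A|=3792.902
3. ⊥bis P2·P1 via (43.71,18.195): [(0, 0) (0.2462, 0) (61.2649, 25.5439) (16.0216, 79) (0, 79)]  |A|=2851.3354
4. ⊥bis P2·P3 via (30.065,22.25): [(0, 56.6184) (36.3189, 15.1009) (61.2649, 25.5439) (16.0216, 79) (0, 79)]  |A|=1821.3164
5. ⊥bis P2·P4 via (25.7,24.385): [(23.3866, 29.8843) (36.3189, 15.1009) (61.2649, 25.5439) (16.0216, 79) (2.725, 79)]  |A|=1492.681
6. canonical 5-gon: [(23.3866, 29.8843) (36.3189, 15.1009) (61.2649, 25.5439) (16.0216, 79) (2.725, 79)]
7. shoelace: 1492.681

Area of P2's cell: 1492.6810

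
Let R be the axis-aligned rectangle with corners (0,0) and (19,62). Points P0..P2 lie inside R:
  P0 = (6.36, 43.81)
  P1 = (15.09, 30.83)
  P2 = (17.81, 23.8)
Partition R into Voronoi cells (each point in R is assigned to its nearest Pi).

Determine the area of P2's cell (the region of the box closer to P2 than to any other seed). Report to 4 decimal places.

Area of P2's cell: 467.8931

1. box [0,19]×[0,62]: [(0, 0) (19, 0) (19, 62) (0, 62)]
2. ⊥bis P2·P0 via (12.085,33.805): [(0, 26.8898) (0, 0) (19, 0) (19, 37.7619)]  |A|=614.1907
3. ⊥bis P2·P1 via (16.45,27.315): [(0, 20.9503) (0, 0) (19, 0) (19, 28.3016)]  |A|=467.8931
4. canonical 4-gon: [(0, 20.9503) (0, 0) (19, 0) (19, 28.3016)]
5. shoelace: 467.8931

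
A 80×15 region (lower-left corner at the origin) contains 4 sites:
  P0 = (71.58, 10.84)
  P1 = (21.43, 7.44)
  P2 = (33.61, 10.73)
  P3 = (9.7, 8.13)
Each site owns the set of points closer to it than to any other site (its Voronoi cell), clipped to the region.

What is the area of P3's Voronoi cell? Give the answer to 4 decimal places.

1. box [0,80]×[0,15]: [(0, 0) (80, 0) (80, 15) (0, 15)]
2. ⊥bis P3·P0 via (40.64,9.485): [(0, 0) (41.0554, 0) (40.3985, 15) (0, 15)]  |A|=610.904
3. ⊥bis P3·P1 via (15.565,7.785): [(0, 0) (15.1071, 0) (15.9894, 15) (0, 15)]  |A|=233.2235
4. ⊥bis P3·P2 via (21.655,9.43): [(0, 0) (15.1071, 0) (15.9894, 15) (0, 15)]  |A|=233.2235
5. canonical 4-gon: [(0, 0) (15.1071, 0) (15.9894, 15) (0, 15)]
6. shoelace: 233.2235

Area of P3's cell: 233.2235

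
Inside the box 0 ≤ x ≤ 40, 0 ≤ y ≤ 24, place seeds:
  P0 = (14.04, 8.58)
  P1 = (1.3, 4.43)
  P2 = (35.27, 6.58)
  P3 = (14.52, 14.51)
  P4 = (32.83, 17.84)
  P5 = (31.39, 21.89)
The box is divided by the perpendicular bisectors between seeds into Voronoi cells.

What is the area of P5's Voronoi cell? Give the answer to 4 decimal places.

Area of P5's cell: 81.1938

1. box [0,40]×[0,24]: [(0, 0) (40, 0) (40, 24) (0, 24)]
2. ⊥bis P5·P0 via (22.715,15.235): [(34.4025, 0) (40, 0) (40, 24) (15.991, 24)]  |A|=355.2787
3. ⊥bis P5·P1 via (16.345,13.16): [(34.4025, 0) (40, 0) (40, 24) (15.991, 24)]  |A|=355.2787
4. ⊥bis P5·P2 via (33.33,14.235): [(25.0851, 12.1455) (40, 15.9254) (40, 24) (15.991, 24)]  |A|=202.5237
5. ⊥bis P5·P3 via (22.955,18.2): [(25.5519, 12.2638) (40, 15.9254) (40, 24) (20.4177, 24)]  |A|=173.2425
6. ⊥bis P5·P4 via (32.11,19.865): [(23.557, 16.8239) (40, 22.6703) (40, 24) (20.4177, 24)]  |A|=81.1938
7. canonical 4-gon: [(23.557, 16.8239) (40, 22.6703) (40, 24) (20.4177, 24)]
8. shoelace: 81.1938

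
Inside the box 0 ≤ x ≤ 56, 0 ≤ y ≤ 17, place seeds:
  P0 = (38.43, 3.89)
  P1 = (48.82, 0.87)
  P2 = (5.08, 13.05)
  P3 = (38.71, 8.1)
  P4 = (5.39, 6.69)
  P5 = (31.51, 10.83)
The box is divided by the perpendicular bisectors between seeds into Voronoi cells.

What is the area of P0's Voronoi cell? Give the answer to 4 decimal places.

1. box [0,56]×[0,17]: [(0, 0) (56, 0) (56, 17) (0, 17)]
2. ⊥bis P0·P1 via (43.625,2.38): [(0, 0) (42.9332, 0) (47.8745, 17) (0, 17)]  |A|=771.8657
3. ⊥bis P0·P2 via (21.755,8.47): [(19.4286, 0) (42.9332, 0) (47.8745, 17) (24.0979, 17)]  |A|=401.8906
4. ⊥bis P0·P3 via (38.57,5.995): [(21.3891, 7.1377) (19.4286, 0) (42.9332, 0) (44.56, 5.5966)]  |A|=149.9769
5. ⊥bis P0·P4 via (21.91,5.29): [(22.0628, 7.0929) (21.4617, 0) (42.9332, 0) (44.56, 5.5966)]  |A|=140.3184
6. ⊥bis P0·P5 via (34.97,7.36): [(33.9118, 6.3048) (27.5887, 0) (42.9332, 0) (44.56, 5.5966)]  |A|=78.745
7. canonical 4-gon: [(33.9118, 6.3048) (27.5887, 0) (42.9332, 0) (44.56, 5.5966)]
8. shoelace: 78.745

Area of P0's cell: 78.7450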